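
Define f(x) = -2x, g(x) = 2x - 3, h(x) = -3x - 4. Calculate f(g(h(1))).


h(1) = -7
g(-7) = -17
f(-17) = 34

34


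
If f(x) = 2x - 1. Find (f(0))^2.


f(0) = -1
(-1)^2 = 1

1


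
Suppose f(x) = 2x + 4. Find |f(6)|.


f(6) = 16
|16| = 16

16


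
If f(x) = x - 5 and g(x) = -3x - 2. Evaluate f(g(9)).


g(9) = -29
f(-29) = -34

-34


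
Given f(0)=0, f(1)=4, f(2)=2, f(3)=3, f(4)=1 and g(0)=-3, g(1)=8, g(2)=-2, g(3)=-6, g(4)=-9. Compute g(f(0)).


f(0) = 0
g(0) = -3

-3


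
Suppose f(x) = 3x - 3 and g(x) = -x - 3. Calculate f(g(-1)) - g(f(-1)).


-12


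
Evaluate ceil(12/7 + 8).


12/7 = 1.7143
1.7143 + 8 = 9.7143
ceil(9.7143) = 10

10


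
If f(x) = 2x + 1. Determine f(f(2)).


f(2) = 5
f(5) = 11

11


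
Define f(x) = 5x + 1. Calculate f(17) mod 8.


f(17) = 86
86 mod 8 = 6

6


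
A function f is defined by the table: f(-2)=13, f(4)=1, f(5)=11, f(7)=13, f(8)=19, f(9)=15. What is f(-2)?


Reading from the table at x = -2

13


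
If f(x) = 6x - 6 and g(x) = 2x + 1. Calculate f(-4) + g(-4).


f(-4) = -30
g(-4) = -7
Sum = -37

-37


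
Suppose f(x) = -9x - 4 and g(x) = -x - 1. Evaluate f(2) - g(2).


f(2) = -22
g(2) = -3
Difference = -19

-19


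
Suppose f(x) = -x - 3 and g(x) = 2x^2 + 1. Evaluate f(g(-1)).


g(-1) = 3
f(3) = -6

-6


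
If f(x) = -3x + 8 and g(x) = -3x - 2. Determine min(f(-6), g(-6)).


f(-6) = 26
g(-6) = 16
min = 16

16


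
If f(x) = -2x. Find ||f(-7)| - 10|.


f(-7) = 14
|14| = 14
|14 - 10| = 4

4


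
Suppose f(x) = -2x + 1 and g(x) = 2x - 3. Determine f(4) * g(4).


f(4) = -7
g(4) = 5
Product = -35

-35


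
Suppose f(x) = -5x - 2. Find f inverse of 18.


Solve -5x - 2 = 18
x = (18 + 2) / (-5) = -4

-4


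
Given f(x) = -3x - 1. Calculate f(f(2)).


f(2) = -7
f(-7) = 20

20


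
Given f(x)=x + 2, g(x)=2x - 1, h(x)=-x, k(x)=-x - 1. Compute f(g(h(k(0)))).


3


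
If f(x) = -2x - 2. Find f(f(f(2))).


f(2) = -6
f(-6) = 10
f(10) = -22

-22


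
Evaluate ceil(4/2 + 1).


4/2 = 2
2 + 1 = 3
ceil(3) = 3

3


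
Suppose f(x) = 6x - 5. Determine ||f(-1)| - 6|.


f(-1) = -11
|-11| = 11
|11 - 6| = 5

5


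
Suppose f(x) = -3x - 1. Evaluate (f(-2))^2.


f(-2) = 5
(5)^2 = 25

25


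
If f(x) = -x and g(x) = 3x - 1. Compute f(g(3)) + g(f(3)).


f(g(3)) = -8
g(f(3)) = -10
Sum = -18

-18


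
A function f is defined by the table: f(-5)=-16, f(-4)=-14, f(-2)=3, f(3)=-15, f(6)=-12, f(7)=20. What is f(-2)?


Reading from the table at x = -2

3


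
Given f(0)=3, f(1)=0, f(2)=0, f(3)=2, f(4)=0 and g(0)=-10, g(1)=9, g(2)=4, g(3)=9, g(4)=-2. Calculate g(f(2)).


f(2) = 0
g(0) = -10

-10


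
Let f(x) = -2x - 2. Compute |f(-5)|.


f(-5) = 8
|8| = 8

8


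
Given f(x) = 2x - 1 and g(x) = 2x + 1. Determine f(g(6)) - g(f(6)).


f(g(6)) = 25
g(f(6)) = 23
Difference = 2

2


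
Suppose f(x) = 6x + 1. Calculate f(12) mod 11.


f(12) = 73
73 mod 11 = 7

7


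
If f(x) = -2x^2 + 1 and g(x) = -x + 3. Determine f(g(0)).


g(0) = 3
f(3) = (-2)*(3)^2 + 1 = -17

-17


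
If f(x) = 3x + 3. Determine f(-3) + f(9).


f(-3) = -6
f(9) = 30
Sum = 24

24


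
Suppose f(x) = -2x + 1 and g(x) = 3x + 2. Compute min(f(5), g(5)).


f(5) = -9
g(5) = 17
min = -9

-9


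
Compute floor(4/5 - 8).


4/5 = 0.8
0.8 - 8 = -7.2
floor(-7.2) = -8

-8


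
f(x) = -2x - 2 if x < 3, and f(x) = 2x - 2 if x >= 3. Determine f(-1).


-1 satisfies x < 3
f(-1) = 0

0


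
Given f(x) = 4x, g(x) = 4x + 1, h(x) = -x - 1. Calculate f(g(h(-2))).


20


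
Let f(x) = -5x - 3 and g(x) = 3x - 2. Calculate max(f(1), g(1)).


f(1) = -8
g(1) = 1
max = 1

1


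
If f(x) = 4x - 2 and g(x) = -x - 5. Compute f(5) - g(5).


28


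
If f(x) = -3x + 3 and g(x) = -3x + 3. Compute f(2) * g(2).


f(2) = -3
g(2) = -3
Product = 9

9


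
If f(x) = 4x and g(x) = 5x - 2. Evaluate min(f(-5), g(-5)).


f(-5) = -20
g(-5) = -27
min = -27

-27


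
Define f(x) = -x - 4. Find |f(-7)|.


f(-7) = 3
|3| = 3

3


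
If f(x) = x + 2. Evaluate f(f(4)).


f(4) = 6
f(6) = 8

8


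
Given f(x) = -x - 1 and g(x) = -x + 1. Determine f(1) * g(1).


0


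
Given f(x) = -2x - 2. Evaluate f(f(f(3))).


f(3) = -8
f(-8) = 14
f(14) = -30

-30


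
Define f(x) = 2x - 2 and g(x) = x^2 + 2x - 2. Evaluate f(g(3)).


g(3) = 13
f(13) = 24

24


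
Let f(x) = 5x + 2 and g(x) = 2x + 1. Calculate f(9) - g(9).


f(9) = 47
g(9) = 19
Difference = 28

28


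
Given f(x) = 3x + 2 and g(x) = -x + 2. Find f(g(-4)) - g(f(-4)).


f(g(-4)) = 20
g(f(-4)) = 12
Difference = 8

8


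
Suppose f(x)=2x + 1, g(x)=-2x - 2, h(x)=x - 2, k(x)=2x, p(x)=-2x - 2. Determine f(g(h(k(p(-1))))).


p(-1) = 0
k(0) = 0
h(0) = -2
g(-2) = 2
f(2) = 5

5


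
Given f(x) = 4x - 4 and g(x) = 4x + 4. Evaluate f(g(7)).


g(7) = 32
f(32) = 124

124


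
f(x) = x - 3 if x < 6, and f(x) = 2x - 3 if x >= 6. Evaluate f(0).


0 satisfies x < 6
f(0) = -3

-3


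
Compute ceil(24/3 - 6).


24/3 = 8
8 - 6 = 2
ceil(2) = 2

2


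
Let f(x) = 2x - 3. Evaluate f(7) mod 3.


f(7) = 11
11 mod 3 = 2

2


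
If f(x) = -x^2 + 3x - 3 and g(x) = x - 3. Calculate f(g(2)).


g(2) = -1
f(-1) = (-1)*(-1)^2 + 3*(-1) - 3 = -7

-7


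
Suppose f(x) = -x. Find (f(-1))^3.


f(-1) = 1
(1)^3 = 1

1


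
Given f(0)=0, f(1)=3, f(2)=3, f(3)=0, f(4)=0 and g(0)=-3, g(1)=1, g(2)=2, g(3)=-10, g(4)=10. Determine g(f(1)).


f(1) = 3
g(3) = -10

-10


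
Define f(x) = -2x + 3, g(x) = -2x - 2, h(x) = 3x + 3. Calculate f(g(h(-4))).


-29


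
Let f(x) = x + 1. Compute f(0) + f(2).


f(0) = 1
f(2) = 3
Sum = 4

4


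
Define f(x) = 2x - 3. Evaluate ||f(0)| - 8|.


f(0) = -3
|-3| = 3
|3 - 8| = 5

5


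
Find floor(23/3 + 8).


23/3 = 7.6667
7.6667 + 8 = 15.6667
floor(15.6667) = 15

15


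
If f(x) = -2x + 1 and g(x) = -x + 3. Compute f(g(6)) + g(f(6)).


21


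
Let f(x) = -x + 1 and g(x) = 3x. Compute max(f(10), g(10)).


f(10) = -9
g(10) = 30
max = 30

30


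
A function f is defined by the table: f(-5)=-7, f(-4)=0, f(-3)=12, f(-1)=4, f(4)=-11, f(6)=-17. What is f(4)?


Reading from the table at x = 4

-11


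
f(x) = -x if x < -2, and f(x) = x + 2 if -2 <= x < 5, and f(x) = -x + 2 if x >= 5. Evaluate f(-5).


-5 satisfies x < -2
f(-5) = 5

5


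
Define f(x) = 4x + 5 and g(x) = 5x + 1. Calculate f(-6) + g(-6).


f(-6) = -19
g(-6) = -29
Sum = -48

-48


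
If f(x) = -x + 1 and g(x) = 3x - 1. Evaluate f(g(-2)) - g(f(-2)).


0


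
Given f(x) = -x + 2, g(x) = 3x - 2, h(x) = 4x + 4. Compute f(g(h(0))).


-8


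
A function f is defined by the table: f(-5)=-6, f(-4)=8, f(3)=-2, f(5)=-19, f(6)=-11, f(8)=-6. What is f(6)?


Reading from the table at x = 6

-11


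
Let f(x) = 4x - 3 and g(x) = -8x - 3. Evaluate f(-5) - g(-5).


f(-5) = -23
g(-5) = 37
Difference = -60

-60


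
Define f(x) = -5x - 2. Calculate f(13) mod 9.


f(13) = -67
-67 mod 9 = 5

5


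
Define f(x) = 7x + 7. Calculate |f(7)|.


56


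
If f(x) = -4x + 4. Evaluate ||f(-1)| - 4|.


f(-1) = 8
|8| = 8
|8 - 4| = 4

4


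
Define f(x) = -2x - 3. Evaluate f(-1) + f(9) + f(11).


-47


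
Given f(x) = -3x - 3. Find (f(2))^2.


f(2) = -9
(-9)^2 = 81

81


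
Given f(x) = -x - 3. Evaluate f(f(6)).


f(6) = -9
f(-9) = 6

6


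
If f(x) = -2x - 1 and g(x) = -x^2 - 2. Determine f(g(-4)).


g(-4) = -18
f(-18) = 35

35


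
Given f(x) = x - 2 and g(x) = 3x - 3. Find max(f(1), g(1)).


f(1) = -1
g(1) = 0
max = 0

0


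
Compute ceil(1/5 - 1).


0


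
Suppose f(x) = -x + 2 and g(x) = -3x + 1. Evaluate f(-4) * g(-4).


f(-4) = 6
g(-4) = 13
Product = 78

78


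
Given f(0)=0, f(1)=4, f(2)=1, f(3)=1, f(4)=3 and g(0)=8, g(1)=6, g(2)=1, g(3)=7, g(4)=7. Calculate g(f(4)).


f(4) = 3
g(3) = 7

7


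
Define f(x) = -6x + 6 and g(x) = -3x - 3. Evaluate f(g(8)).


g(8) = -27
f(-27) = 168

168


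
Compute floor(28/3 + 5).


14


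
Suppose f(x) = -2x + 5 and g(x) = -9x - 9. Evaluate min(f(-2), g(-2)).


f(-2) = 9
g(-2) = 9
min = 9

9


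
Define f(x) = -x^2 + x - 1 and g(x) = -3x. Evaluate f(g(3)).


g(3) = -9
f(-9) = (-1)*(-9)^2 + 1*(-9) - 1 = -91

-91


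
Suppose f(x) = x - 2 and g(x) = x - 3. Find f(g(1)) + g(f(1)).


f(g(1)) = -4
g(f(1)) = -4
Sum = -8

-8


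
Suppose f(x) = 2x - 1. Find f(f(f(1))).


f(1) = 1
f(1) = 1
f(1) = 1

1


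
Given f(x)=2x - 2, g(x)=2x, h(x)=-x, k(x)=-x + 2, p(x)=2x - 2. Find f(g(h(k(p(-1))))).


p(-1) = -4
k(-4) = 6
h(6) = -6
g(-6) = -12
f(-12) = -26

-26


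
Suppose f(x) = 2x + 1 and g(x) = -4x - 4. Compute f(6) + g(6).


f(6) = 13
g(6) = -28
Sum = -15

-15


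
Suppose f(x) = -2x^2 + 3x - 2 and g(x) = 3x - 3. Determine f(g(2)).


g(2) = 3
f(3) = (-2)*(3)^2 + 3*(3) - 2 = -11

-11


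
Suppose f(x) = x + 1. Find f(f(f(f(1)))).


f(1) = 2
f(2) = 3
f(3) = 4
f(4) = 5

5


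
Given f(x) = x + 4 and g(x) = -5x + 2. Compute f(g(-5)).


g(-5) = 27
f(27) = 31

31


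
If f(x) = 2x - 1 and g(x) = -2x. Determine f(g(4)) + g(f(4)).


f(g(4)) = -17
g(f(4)) = -14
Sum = -31

-31


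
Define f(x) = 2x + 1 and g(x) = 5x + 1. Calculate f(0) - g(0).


f(0) = 1
g(0) = 1
Difference = 0

0


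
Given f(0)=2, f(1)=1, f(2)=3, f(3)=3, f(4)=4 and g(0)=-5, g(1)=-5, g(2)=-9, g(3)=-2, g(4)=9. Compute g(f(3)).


f(3) = 3
g(3) = -2

-2


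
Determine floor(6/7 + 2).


6/7 = 0.8571
0.8571 + 2 = 2.8571
floor(2.8571) = 2

2


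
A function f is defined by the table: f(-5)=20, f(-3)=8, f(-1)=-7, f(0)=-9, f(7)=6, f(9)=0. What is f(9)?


0


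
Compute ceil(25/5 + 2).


7


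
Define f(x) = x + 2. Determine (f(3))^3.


125


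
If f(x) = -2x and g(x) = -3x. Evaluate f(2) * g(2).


f(2) = -4
g(2) = -6
Product = 24

24


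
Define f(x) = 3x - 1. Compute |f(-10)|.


f(-10) = -31
|-31| = 31

31


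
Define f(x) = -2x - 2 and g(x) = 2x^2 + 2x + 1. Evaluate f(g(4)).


g(4) = 41
f(41) = -84

-84


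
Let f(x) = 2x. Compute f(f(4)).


f(4) = 8
f(8) = 16

16


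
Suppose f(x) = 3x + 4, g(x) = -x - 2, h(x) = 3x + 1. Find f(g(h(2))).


h(2) = 7
g(7) = -9
f(-9) = -23

-23


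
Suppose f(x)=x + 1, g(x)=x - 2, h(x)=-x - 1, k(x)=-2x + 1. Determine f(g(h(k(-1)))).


k(-1) = 3
h(3) = -4
g(-4) = -6
f(-6) = -5

-5


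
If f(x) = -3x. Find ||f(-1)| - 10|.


7


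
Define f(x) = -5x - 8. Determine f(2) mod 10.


f(2) = -18
-18 mod 10 = 2

2


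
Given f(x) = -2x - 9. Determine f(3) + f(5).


f(3) = -15
f(5) = -19
Sum = -34

-34


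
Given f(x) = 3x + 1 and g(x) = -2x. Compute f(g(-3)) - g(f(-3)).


f(g(-3)) = 19
g(f(-3)) = 16
Difference = 3

3


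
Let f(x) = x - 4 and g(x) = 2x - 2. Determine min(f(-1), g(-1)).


f(-1) = -5
g(-1) = -4
min = -5

-5


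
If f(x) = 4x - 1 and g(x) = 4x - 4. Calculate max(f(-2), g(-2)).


f(-2) = -9
g(-2) = -12
max = -9

-9


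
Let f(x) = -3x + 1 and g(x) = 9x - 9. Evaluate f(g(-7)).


g(-7) = -72
f(-72) = 217

217


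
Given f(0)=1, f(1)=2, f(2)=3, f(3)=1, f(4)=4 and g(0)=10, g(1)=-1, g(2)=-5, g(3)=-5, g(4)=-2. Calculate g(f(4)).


f(4) = 4
g(4) = -2

-2


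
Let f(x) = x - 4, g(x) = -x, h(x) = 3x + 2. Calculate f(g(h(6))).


h(6) = 20
g(20) = -20
f(-20) = -24

-24


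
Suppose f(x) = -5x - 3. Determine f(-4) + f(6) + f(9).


-64


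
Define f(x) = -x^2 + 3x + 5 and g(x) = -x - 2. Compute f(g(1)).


g(1) = -3
f(-3) = (-1)*(-3)^2 + 3*(-3) + 5 = -13

-13


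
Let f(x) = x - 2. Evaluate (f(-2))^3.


f(-2) = -4
(-4)^3 = -64

-64


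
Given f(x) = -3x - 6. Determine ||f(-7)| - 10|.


f(-7) = 15
|15| = 15
|15 - 10| = 5

5


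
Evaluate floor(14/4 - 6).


-3


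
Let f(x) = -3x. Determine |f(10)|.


f(10) = -30
|-30| = 30

30


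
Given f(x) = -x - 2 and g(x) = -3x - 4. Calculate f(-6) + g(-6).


f(-6) = 4
g(-6) = 14
Sum = 18

18


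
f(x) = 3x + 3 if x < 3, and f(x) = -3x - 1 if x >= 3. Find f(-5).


-5 satisfies x < 3
f(-5) = -12

-12


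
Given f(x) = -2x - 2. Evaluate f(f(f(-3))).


f(-3) = 4
f(4) = -10
f(-10) = 18

18


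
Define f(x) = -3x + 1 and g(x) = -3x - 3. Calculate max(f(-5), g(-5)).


f(-5) = 16
g(-5) = 12
max = 16

16


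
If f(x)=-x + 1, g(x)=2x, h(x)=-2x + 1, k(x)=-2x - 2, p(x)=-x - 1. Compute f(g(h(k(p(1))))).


p(1) = -2
k(-2) = 2
h(2) = -3
g(-3) = -6
f(-6) = 7

7


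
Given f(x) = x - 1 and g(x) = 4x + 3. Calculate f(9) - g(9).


f(9) = 8
g(9) = 39
Difference = -31

-31


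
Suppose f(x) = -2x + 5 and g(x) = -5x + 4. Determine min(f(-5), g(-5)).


f(-5) = 15
g(-5) = 29
min = 15

15


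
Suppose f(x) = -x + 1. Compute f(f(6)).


6


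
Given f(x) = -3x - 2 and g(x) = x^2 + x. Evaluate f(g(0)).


g(0) = 0
f(0) = -2

-2


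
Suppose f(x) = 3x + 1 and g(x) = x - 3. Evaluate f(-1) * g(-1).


f(-1) = -2
g(-1) = -4
Product = 8

8


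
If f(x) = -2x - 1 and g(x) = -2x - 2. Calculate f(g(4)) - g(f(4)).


f(g(4)) = 19
g(f(4)) = 16
Difference = 3

3


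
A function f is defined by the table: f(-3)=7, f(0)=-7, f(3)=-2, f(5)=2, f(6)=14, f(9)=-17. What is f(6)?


Reading from the table at x = 6

14


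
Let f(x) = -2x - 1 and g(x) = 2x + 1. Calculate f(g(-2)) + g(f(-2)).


f(g(-2)) = 5
g(f(-2)) = 7
Sum = 12

12


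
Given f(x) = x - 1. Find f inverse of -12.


Solve x - 1 = -12
x = (-12 + 1) / 1 = -11

-11


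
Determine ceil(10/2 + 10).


10/2 = 5
5 + 10 = 15
ceil(15) = 15

15


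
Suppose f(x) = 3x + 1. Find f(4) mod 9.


f(4) = 13
13 mod 9 = 4

4


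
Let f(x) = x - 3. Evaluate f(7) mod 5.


f(7) = 4
4 mod 5 = 4

4


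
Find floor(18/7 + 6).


18/7 = 2.5714
2.5714 + 6 = 8.5714
floor(8.5714) = 8

8


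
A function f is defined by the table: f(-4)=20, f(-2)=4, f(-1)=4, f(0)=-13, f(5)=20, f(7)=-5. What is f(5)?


Reading from the table at x = 5

20


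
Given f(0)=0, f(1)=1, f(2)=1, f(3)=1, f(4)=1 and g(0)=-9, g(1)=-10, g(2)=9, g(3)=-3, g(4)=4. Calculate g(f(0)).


f(0) = 0
g(0) = -9

-9


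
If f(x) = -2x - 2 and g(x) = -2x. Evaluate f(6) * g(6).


f(6) = -14
g(6) = -12
Product = 168

168


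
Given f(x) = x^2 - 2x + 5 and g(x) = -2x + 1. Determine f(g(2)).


g(2) = -3
f(-3) = 1*(-3)^2 - 2*(-3) + 5 = 20

20


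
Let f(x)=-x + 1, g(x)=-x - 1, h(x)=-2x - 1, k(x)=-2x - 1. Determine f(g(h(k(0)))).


k(0) = -1
h(-1) = 1
g(1) = -2
f(-2) = 3

3


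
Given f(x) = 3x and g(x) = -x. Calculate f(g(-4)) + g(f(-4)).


24


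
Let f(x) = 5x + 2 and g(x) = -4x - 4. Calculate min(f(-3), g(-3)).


-13


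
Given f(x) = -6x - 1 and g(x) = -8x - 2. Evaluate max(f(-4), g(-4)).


f(-4) = 23
g(-4) = 30
max = 30

30


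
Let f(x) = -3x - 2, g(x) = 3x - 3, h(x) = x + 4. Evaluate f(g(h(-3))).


h(-3) = 1
g(1) = 0
f(0) = -2

-2


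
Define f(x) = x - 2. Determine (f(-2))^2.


f(-2) = -4
(-4)^2 = 16

16


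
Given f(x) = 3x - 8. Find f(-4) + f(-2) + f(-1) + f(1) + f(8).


f(-4) = -20
f(-2) = -14
f(-1) = -11
f(1) = -5
f(8) = 16
Sum = -34

-34


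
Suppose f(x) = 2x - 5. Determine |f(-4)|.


13


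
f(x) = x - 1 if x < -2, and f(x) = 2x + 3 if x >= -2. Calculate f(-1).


-1 satisfies x >= -2
f(-1) = 1

1


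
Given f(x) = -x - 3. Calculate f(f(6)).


f(6) = -9
f(-9) = 6

6


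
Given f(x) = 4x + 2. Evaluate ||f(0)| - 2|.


f(0) = 2
|2| = 2
|2 - 2| = 0

0


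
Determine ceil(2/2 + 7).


2/2 = 1
1 + 7 = 8
ceil(8) = 8

8


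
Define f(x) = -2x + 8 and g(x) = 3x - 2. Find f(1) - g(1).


f(1) = 6
g(1) = 1
Difference = 5

5


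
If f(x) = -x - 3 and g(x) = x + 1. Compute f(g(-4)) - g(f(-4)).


f(g(-4)) = 0
g(f(-4)) = 2
Difference = -2

-2


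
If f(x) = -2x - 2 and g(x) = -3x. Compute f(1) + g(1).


-7


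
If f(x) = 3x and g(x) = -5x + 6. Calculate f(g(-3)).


g(-3) = 21
f(21) = 63

63


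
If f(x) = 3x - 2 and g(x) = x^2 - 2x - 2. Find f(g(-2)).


g(-2) = 6
f(6) = 16

16


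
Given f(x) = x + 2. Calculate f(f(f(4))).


f(4) = 6
f(6) = 8
f(8) = 10

10


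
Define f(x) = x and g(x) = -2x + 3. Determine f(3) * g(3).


f(3) = 3
g(3) = -3
Product = -9

-9


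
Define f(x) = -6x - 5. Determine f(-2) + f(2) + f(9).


-69


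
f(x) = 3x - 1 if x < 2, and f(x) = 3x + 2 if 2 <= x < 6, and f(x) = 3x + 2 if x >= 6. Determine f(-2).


-2 satisfies x < 2
f(-2) = -7

-7


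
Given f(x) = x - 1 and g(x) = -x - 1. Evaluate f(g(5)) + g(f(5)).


f(g(5)) = -7
g(f(5)) = -5
Sum = -12

-12


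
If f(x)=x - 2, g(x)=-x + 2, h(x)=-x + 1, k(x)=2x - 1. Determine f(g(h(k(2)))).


k(2) = 3
h(3) = -2
g(-2) = 4
f(4) = 2

2


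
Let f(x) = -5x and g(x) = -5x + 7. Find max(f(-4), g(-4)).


f(-4) = 20
g(-4) = 27
max = 27

27


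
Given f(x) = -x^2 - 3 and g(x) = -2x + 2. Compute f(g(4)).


g(4) = -6
f(-6) = (-1)*(-6)^2 - 3 = -39

-39


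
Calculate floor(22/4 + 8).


22/4 = 5.5
5.5 + 8 = 13.5
floor(13.5) = 13

13


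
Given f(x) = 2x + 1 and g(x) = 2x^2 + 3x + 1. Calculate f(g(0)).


g(0) = 1
f(1) = 3

3


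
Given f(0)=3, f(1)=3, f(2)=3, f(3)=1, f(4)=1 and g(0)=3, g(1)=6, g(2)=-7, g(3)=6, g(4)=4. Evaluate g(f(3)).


f(3) = 1
g(1) = 6

6


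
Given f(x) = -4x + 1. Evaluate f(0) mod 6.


f(0) = 1
1 mod 6 = 1

1


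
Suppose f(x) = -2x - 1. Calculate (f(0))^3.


f(0) = -1
(-1)^3 = -1

-1


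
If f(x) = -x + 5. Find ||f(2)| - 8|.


f(2) = 3
|3| = 3
|3 - 8| = 5

5


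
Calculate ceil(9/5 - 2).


9/5 = 1.8
1.8 - 2 = -0.2
ceil(-0.2) = 0

0


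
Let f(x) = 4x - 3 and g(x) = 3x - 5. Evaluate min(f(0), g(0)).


f(0) = -3
g(0) = -5
min = -5

-5


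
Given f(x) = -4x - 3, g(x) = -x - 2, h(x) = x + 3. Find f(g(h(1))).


h(1) = 4
g(4) = -6
f(-6) = 21

21


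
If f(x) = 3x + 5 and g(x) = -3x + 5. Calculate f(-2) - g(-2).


-12


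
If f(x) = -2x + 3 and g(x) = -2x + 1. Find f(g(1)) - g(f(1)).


f(g(1)) = 5
g(f(1)) = -1
Difference = 6

6


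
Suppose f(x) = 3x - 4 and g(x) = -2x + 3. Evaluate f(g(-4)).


g(-4) = 11
f(11) = 29

29


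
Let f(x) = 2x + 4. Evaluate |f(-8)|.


12


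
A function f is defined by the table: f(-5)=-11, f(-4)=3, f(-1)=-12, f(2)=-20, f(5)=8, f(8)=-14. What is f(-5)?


Reading from the table at x = -5

-11


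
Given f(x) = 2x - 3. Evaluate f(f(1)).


f(1) = -1
f(-1) = -5

-5


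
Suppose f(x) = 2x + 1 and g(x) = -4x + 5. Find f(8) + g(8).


f(8) = 17
g(8) = -27
Sum = -10

-10


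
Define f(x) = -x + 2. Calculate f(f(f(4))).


f(4) = -2
f(-2) = 4
f(4) = -2

-2


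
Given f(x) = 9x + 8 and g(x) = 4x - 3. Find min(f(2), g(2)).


f(2) = 26
g(2) = 5
min = 5

5


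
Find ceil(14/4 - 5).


14/4 = 3.5
3.5 - 5 = -1.5
ceil(-1.5) = -1

-1


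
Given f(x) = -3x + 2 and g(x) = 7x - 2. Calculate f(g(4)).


g(4) = 26
f(26) = -76

-76


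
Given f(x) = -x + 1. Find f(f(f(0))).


f(0) = 1
f(1) = 0
f(0) = 1

1


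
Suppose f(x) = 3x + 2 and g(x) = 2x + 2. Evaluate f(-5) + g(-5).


f(-5) = -13
g(-5) = -8
Sum = -21

-21


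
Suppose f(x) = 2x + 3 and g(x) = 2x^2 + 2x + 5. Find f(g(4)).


g(4) = 45
f(45) = 93

93


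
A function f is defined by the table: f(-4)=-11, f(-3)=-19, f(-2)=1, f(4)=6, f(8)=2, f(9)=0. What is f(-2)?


Reading from the table at x = -2

1


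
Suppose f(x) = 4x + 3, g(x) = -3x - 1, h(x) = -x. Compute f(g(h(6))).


h(6) = -6
g(-6) = 17
f(17) = 71

71


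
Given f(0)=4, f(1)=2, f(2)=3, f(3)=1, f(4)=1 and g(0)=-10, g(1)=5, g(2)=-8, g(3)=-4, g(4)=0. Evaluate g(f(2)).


f(2) = 3
g(3) = -4

-4


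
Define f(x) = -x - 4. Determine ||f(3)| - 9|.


f(3) = -7
|-7| = 7
|7 - 9| = 2

2


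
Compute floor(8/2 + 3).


8/2 = 4
4 + 3 = 7
floor(7) = 7

7


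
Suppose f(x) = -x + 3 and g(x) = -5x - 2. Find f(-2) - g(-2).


f(-2) = 5
g(-2) = 8
Difference = -3

-3


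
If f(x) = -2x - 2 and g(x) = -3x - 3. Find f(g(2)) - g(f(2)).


f(g(2)) = 16
g(f(2)) = 15
Difference = 1

1


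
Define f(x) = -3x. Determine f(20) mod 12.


f(20) = -60
-60 mod 12 = 0

0


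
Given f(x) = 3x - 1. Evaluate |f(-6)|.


f(-6) = -19
|-19| = 19

19


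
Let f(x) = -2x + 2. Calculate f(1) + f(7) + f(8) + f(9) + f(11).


f(1) = 0
f(7) = -12
f(8) = -14
f(9) = -16
f(11) = -20
Sum = -62

-62


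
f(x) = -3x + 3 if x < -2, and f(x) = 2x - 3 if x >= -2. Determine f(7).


7 satisfies x >= -2
f(7) = 11

11


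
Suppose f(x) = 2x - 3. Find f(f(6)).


15


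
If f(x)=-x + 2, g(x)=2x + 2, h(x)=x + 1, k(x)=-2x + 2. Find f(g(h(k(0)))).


k(0) = 2
h(2) = 3
g(3) = 8
f(8) = -6

-6


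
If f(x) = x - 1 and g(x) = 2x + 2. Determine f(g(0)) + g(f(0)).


f(g(0)) = 1
g(f(0)) = 0
Sum = 1

1


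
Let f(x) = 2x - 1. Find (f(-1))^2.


f(-1) = -3
(-3)^2 = 9

9


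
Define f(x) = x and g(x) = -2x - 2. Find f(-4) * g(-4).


f(-4) = -4
g(-4) = 6
Product = -24

-24


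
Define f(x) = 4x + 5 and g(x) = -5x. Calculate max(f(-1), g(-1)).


f(-1) = 1
g(-1) = 5
max = 5

5


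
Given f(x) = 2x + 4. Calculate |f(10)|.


f(10) = 24
|24| = 24

24


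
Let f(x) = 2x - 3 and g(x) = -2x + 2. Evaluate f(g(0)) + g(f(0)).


f(g(0)) = 1
g(f(0)) = 8
Sum = 9

9


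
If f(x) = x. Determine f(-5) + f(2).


f(-5) = -5
f(2) = 2
Sum = -3

-3


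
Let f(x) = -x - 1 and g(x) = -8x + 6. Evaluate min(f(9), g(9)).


f(9) = -10
g(9) = -66
min = -66

-66


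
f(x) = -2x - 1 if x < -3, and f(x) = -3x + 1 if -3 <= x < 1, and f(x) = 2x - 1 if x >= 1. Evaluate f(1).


1 satisfies x >= 1
f(1) = 1

1


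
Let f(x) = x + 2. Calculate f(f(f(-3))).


3


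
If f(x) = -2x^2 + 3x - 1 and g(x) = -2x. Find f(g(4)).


-153


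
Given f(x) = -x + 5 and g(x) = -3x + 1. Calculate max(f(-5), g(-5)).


f(-5) = 10
g(-5) = 16
max = 16

16


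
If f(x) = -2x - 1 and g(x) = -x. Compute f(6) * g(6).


f(6) = -13
g(6) = -6
Product = 78

78


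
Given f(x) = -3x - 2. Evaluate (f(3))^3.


f(3) = -11
(-11)^3 = -1331

-1331


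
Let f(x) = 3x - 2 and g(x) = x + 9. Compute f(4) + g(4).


f(4) = 10
g(4) = 13
Sum = 23

23


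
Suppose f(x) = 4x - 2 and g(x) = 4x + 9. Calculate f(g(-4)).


g(-4) = -7
f(-7) = -30

-30


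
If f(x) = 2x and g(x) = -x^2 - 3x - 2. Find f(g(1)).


g(1) = -6
f(-6) = -12

-12


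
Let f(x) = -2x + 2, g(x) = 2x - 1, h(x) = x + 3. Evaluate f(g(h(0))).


-8


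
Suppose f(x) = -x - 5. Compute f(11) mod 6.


f(11) = -16
-16 mod 6 = 2

2


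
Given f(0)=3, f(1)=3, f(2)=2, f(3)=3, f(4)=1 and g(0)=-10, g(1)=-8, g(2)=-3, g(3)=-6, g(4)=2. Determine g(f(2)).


f(2) = 2
g(2) = -3

-3


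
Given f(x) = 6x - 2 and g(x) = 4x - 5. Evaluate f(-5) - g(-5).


-7


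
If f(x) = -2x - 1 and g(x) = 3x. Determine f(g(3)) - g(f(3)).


2


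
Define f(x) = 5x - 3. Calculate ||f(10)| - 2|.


f(10) = 47
|47| = 47
|47 - 2| = 45

45


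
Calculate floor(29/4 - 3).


29/4 = 7.25
7.25 - 3 = 4.25
floor(4.25) = 4

4


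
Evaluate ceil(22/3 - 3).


22/3 = 7.3333
7.3333 - 3 = 4.3333
ceil(4.3333) = 5

5


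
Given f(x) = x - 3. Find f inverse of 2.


Solve x - 3 = 2
x = (2 + 3) / 1 = 5

5


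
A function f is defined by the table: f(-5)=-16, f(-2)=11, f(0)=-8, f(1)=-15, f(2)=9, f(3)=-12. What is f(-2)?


11


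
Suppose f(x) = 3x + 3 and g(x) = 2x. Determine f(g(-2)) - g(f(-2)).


f(g(-2)) = -9
g(f(-2)) = -6
Difference = -3

-3


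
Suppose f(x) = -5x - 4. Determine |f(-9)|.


f(-9) = 41
|41| = 41

41


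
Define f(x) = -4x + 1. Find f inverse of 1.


Solve -4x + 1 = 1
x = (1 - 1) / (-4) = 0

0


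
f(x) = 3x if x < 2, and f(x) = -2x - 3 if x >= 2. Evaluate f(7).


7 satisfies x >= 2
f(7) = -17

-17


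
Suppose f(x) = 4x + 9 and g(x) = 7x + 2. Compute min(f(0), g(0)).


f(0) = 9
g(0) = 2
min = 2

2


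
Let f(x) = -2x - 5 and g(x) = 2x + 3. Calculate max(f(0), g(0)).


f(0) = -5
g(0) = 3
max = 3

3


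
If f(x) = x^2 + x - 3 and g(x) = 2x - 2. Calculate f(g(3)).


17


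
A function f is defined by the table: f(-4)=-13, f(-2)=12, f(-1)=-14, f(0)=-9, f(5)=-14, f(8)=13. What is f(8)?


Reading from the table at x = 8

13


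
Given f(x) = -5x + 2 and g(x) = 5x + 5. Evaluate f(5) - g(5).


f(5) = -23
g(5) = 30
Difference = -53

-53


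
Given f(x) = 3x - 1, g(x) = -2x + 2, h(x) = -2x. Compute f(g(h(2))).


h(2) = -4
g(-4) = 10
f(10) = 29

29


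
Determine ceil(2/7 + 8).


2/7 = 0.2857
0.2857 + 8 = 8.2857
ceil(8.2857) = 9

9


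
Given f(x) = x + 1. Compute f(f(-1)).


f(-1) = 0
f(0) = 1

1


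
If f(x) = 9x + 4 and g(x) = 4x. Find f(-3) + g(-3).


-35


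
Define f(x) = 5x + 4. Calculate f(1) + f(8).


53


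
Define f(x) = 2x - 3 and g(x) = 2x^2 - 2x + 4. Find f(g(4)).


g(4) = 28
f(28) = 53

53


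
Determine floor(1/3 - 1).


1/3 = 0.3333
0.3333 - 1 = -0.6667
floor(-0.6667) = -1

-1


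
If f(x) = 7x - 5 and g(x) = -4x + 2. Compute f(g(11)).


g(11) = -42
f(-42) = -299

-299


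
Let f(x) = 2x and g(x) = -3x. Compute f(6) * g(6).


f(6) = 12
g(6) = -18
Product = -216

-216


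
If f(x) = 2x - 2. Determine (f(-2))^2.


f(-2) = -6
(-6)^2 = 36

36


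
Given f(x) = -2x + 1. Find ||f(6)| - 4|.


f(6) = -11
|-11| = 11
|11 - 4| = 7

7


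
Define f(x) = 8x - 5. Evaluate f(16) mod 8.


f(16) = 123
123 mod 8 = 3

3


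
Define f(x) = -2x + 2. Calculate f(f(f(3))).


f(3) = -4
f(-4) = 10
f(10) = -18

-18


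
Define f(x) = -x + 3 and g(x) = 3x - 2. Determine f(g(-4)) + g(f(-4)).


36


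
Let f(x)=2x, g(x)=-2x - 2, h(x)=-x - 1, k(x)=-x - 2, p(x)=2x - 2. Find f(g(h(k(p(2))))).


p(2) = 2
k(2) = -4
h(-4) = 3
g(3) = -8
f(-8) = -16

-16


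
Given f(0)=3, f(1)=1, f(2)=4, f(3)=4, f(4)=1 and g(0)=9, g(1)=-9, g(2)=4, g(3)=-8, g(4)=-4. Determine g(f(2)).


-4


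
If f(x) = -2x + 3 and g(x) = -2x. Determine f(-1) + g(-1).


f(-1) = 5
g(-1) = 2
Sum = 7

7


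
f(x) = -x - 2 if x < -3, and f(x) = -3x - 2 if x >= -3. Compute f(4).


4 satisfies x >= -3
f(4) = -14

-14


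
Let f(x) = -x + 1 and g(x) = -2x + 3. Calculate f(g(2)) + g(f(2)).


f(g(2)) = 2
g(f(2)) = 5
Sum = 7

7


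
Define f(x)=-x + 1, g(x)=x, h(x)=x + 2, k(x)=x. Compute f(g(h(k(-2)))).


k(-2) = -2
h(-2) = 0
g(0) = 0
f(0) = 1

1


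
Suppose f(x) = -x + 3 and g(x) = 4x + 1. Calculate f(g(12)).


-46


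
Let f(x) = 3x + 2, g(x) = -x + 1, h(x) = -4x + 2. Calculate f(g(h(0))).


h(0) = 2
g(2) = -1
f(-1) = -1

-1


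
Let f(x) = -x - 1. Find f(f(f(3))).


f(3) = -4
f(-4) = 3
f(3) = -4

-4


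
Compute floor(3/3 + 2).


3/3 = 1
1 + 2 = 3
floor(3) = 3

3


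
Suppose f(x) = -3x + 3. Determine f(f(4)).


f(4) = -9
f(-9) = 30

30


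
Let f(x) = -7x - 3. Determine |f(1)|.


f(1) = -10
|-10| = 10

10


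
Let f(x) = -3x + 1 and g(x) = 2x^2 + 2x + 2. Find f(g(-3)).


g(-3) = 14
f(14) = -41

-41


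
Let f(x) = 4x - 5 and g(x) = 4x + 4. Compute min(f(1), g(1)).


f(1) = -1
g(1) = 8
min = -1

-1


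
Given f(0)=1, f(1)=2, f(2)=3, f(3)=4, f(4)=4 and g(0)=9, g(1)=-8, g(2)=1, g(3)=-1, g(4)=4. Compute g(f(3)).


f(3) = 4
g(4) = 4

4


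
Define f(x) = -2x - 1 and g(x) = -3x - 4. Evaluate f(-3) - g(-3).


0


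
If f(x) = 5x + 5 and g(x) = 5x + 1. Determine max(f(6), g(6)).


f(6) = 35
g(6) = 31
max = 35

35


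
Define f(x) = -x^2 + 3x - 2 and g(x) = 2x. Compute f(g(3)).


g(3) = 6
f(6) = (-1)*(6)^2 + 3*(6) - 2 = -20

-20


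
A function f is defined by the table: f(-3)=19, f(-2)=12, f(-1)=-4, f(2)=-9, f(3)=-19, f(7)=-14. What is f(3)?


Reading from the table at x = 3

-19


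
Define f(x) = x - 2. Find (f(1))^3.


-1


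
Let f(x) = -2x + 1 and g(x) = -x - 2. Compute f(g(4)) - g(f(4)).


f(g(4)) = 13
g(f(4)) = 5
Difference = 8

8


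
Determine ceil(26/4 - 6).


26/4 = 6.5
6.5 - 6 = 0.5
ceil(0.5) = 1

1


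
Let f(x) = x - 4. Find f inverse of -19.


-15


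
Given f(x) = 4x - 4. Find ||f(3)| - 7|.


1


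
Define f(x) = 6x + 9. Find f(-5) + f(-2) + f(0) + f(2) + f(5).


f(-5) = -21
f(-2) = -3
f(0) = 9
f(2) = 21
f(5) = 39
Sum = 45

45


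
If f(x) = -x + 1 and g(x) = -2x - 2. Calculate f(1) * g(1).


0


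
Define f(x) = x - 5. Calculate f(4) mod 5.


4


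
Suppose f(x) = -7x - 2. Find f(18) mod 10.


2


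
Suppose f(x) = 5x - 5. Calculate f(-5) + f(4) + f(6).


f(-5) = -30
f(4) = 15
f(6) = 25
Sum = 10

10


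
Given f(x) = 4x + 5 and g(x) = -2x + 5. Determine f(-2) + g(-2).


f(-2) = -3
g(-2) = 9
Sum = 6

6


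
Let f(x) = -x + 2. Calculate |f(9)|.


f(9) = -7
|-7| = 7

7


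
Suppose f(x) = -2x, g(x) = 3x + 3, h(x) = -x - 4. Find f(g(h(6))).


h(6) = -10
g(-10) = -27
f(-27) = 54

54


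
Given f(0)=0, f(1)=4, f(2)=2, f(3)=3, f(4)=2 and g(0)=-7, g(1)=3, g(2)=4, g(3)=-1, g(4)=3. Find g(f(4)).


f(4) = 2
g(2) = 4

4


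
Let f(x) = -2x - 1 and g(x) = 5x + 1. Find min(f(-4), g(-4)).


f(-4) = 7
g(-4) = -19
min = -19

-19


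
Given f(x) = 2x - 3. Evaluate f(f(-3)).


f(-3) = -9
f(-9) = -21

-21


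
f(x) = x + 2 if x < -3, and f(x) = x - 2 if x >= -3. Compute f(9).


9 satisfies x >= -3
f(9) = 7

7


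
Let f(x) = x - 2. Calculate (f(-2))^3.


f(-2) = -4
(-4)^3 = -64

-64


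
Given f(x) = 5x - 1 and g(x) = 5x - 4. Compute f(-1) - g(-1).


f(-1) = -6
g(-1) = -9
Difference = 3

3


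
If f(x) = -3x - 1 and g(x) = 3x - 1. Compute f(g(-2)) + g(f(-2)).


f(g(-2)) = 20
g(f(-2)) = 14
Sum = 34

34


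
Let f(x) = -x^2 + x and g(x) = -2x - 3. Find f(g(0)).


-12


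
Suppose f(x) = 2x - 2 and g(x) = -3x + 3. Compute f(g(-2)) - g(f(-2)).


f(g(-2)) = 16
g(f(-2)) = 21
Difference = -5

-5


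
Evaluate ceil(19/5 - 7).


19/5 = 3.8
3.8 - 7 = -3.2
ceil(-3.2) = -3

-3


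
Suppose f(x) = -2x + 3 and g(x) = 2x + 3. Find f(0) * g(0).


f(0) = 3
g(0) = 3
Product = 9

9


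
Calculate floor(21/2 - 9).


21/2 = 10.5
10.5 - 9 = 1.5
floor(1.5) = 1

1


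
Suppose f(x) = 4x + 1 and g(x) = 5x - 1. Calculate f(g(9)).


177


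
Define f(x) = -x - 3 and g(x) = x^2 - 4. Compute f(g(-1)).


g(-1) = -3
f(-3) = 0

0


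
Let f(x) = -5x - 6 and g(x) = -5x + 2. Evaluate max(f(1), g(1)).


f(1) = -11
g(1) = -3
max = -3

-3


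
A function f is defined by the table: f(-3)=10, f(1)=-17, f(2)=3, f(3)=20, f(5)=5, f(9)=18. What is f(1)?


Reading from the table at x = 1

-17


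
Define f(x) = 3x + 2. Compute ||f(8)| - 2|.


24


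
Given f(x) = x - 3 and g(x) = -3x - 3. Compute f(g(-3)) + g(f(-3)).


f(g(-3)) = 3
g(f(-3)) = 15
Sum = 18

18


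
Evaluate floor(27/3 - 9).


27/3 = 9
9 - 9 = 0
floor(0) = 0

0


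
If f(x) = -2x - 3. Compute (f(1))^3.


f(1) = -5
(-5)^3 = -125

-125


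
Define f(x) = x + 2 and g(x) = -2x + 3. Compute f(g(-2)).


g(-2) = 7
f(7) = 9

9


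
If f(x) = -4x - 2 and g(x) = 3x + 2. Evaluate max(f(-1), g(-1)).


f(-1) = 2
g(-1) = -1
max = 2

2


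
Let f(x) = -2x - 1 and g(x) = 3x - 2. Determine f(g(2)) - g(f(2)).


f(g(2)) = -9
g(f(2)) = -17
Difference = 8

8


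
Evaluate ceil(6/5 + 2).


6/5 = 1.2
1.2 + 2 = 3.2
ceil(3.2) = 4

4


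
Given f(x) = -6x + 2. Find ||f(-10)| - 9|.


f(-10) = 62
|62| = 62
|62 - 9| = 53

53


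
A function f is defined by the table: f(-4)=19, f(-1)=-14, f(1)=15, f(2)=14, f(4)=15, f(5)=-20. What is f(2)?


Reading from the table at x = 2

14


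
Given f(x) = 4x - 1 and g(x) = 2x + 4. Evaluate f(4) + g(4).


27


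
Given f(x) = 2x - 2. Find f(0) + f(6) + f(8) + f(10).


40


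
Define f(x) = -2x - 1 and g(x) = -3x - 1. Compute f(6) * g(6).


f(6) = -13
g(6) = -19
Product = 247

247


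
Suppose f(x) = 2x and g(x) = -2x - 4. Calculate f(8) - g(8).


f(8) = 16
g(8) = -20
Difference = 36

36


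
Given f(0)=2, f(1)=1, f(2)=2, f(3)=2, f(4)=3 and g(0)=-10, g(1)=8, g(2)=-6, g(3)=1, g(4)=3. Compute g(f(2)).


f(2) = 2
g(2) = -6

-6


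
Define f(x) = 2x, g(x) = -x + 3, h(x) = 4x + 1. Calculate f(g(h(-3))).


28


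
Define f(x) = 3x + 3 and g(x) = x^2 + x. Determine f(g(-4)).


g(-4) = 12
f(12) = 39

39


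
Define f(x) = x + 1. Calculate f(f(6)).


f(6) = 7
f(7) = 8

8


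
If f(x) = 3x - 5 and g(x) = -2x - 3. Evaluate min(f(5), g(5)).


-13


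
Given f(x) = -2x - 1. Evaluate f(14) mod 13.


10


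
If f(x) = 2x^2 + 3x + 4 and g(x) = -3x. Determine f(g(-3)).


g(-3) = 9
f(9) = 2*(9)^2 + 3*(9) + 4 = 193

193


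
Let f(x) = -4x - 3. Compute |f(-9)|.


f(-9) = 33
|33| = 33

33


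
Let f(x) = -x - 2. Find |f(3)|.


f(3) = -5
|-5| = 5

5


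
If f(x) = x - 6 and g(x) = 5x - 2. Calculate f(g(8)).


g(8) = 38
f(38) = 32

32


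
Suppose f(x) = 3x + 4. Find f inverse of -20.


Solve 3x + 4 = -20
x = (-20 - 4) / 3 = -8

-8


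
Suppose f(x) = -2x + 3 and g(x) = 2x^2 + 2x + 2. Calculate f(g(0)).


g(0) = 2
f(2) = -1

-1


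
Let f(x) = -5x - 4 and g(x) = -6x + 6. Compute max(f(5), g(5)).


f(5) = -29
g(5) = -24
max = -24

-24


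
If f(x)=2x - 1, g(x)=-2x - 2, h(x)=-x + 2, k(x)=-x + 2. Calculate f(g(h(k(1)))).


-9


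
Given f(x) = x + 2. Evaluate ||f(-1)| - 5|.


f(-1) = 1
|1| = 1
|1 - 5| = 4

4


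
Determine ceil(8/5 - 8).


8/5 = 1.6
1.6 - 8 = -6.4
ceil(-6.4) = -6

-6


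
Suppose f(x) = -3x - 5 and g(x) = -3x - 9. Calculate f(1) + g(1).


f(1) = -8
g(1) = -12
Sum = -20

-20


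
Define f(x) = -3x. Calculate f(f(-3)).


f(-3) = 9
f(9) = -27

-27


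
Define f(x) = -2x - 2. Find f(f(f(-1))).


f(-1) = 0
f(0) = -2
f(-2) = 2

2


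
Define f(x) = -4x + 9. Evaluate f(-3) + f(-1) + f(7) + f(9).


-12


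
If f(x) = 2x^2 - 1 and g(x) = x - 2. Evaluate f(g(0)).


g(0) = -2
f(-2) = 2*(-2)^2 - 1 = 7

7


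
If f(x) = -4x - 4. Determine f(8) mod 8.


f(8) = -36
-36 mod 8 = 4

4


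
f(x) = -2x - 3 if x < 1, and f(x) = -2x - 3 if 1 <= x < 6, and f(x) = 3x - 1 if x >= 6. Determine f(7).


7 satisfies x >= 6
f(7) = 20

20


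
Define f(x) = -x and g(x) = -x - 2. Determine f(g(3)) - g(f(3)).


f(g(3)) = 5
g(f(3)) = 1
Difference = 4

4


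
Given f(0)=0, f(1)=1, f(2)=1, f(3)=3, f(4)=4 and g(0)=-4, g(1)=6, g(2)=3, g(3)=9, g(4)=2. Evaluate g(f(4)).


f(4) = 4
g(4) = 2

2


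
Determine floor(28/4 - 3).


28/4 = 7
7 - 3 = 4
floor(4) = 4

4


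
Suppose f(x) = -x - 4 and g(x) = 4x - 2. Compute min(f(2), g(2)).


-6


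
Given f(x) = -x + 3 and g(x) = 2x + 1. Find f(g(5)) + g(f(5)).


f(g(5)) = -8
g(f(5)) = -3
Sum = -11

-11


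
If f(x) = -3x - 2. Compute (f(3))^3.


f(3) = -11
(-11)^3 = -1331

-1331


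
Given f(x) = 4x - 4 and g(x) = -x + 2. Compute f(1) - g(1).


f(1) = 0
g(1) = 1
Difference = -1

-1


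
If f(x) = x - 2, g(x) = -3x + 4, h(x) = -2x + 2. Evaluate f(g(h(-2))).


h(-2) = 6
g(6) = -14
f(-14) = -16

-16


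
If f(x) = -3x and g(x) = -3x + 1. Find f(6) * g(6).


f(6) = -18
g(6) = -17
Product = 306

306


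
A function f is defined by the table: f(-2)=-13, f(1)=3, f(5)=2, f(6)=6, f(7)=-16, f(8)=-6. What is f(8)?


Reading from the table at x = 8

-6


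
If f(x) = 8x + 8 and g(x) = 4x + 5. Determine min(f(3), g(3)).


f(3) = 32
g(3) = 17
min = 17

17


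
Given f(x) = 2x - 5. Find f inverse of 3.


Solve 2x - 5 = 3
x = (3 + 5) / 2 = 4

4


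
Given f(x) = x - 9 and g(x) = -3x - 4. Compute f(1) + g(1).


f(1) = -8
g(1) = -7
Sum = -15

-15


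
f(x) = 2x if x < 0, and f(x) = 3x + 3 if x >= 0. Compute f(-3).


-3 satisfies x < 0
f(-3) = -6

-6


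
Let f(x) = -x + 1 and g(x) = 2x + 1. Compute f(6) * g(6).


-65


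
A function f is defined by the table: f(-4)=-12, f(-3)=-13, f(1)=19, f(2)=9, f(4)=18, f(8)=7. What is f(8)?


Reading from the table at x = 8

7


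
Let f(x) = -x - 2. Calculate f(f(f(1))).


-3


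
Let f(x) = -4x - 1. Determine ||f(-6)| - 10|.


13


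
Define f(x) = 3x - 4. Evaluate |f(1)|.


f(1) = -1
|-1| = 1

1


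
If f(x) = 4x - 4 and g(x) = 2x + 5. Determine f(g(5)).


g(5) = 15
f(15) = 56

56


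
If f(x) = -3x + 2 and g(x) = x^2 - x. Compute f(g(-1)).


g(-1) = 2
f(2) = -4

-4


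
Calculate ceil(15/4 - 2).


15/4 = 3.75
3.75 - 2 = 1.75
ceil(1.75) = 2

2


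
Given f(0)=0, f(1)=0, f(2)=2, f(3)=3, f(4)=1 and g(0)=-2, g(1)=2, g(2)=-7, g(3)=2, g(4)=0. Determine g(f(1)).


f(1) = 0
g(0) = -2

-2


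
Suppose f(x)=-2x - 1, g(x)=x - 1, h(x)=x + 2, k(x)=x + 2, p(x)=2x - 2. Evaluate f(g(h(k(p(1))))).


p(1) = 0
k(0) = 2
h(2) = 4
g(4) = 3
f(3) = -7

-7


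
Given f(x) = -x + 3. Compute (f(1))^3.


f(1) = 2
(2)^3 = 8

8


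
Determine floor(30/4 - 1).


30/4 = 7.5
7.5 - 1 = 6.5
floor(6.5) = 6

6


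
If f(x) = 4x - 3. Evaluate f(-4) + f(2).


f(-4) = -19
f(2) = 5
Sum = -14

-14


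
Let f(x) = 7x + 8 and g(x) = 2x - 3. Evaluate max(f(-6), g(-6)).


f(-6) = -34
g(-6) = -15
max = -15

-15


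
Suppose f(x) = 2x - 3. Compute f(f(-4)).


f(-4) = -11
f(-11) = -25

-25


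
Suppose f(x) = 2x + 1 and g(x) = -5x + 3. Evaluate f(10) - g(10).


f(10) = 21
g(10) = -47
Difference = 68

68


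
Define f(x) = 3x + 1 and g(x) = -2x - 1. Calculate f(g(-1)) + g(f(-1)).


f(g(-1)) = 4
g(f(-1)) = 3
Sum = 7

7


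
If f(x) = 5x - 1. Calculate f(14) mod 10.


f(14) = 69
69 mod 10 = 9

9


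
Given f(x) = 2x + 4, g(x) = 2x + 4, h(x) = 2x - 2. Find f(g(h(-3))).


h(-3) = -8
g(-8) = -12
f(-12) = -20

-20


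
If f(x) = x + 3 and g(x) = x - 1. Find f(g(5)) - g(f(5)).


f(g(5)) = 7
g(f(5)) = 7
Difference = 0

0


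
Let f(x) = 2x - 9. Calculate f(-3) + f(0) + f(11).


f(-3) = -15
f(0) = -9
f(11) = 13
Sum = -11

-11


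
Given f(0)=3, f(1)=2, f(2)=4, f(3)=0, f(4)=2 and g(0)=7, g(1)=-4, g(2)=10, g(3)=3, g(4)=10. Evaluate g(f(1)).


10


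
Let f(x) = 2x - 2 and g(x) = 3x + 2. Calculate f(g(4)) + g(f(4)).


f(g(4)) = 26
g(f(4)) = 20
Sum = 46

46


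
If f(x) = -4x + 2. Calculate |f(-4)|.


f(-4) = 18
|18| = 18

18


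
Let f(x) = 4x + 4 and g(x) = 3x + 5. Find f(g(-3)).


-12


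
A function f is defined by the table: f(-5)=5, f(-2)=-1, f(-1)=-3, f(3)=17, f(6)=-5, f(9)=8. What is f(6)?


-5


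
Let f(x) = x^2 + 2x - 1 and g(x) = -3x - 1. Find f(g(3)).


79


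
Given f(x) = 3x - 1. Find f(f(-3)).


f(-3) = -10
f(-10) = -31

-31


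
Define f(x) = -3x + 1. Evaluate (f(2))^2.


f(2) = -5
(-5)^2 = 25

25


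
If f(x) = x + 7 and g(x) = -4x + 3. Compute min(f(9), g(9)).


f(9) = 16
g(9) = -33
min = -33

-33
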